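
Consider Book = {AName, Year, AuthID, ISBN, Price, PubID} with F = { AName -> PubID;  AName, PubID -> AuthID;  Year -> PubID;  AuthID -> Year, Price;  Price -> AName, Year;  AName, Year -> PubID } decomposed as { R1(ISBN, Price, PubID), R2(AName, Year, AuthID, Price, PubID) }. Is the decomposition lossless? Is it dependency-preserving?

Lossless test: (Price, PubID)⁺ = {AName, Year, AuthID, Price, PubID}, which contains all of one fragment — lossless.
Dependency preservation: every FD's attributes lie within a single fragment, so each can be enforced locally — preserved.

lossless and dependency-preserving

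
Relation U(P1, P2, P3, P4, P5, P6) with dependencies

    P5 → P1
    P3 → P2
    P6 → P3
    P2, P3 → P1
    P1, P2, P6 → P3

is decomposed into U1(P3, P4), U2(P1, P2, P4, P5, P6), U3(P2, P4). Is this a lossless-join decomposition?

Chase test. Columns are P1, P2, P3, P4, P5, P6; row i has aⱼ where attribute j ∈ Ui, else bᵢⱼ.
Initial tableau (one row per fragment):
  row 1: b11 b12 a3 a4 b15 b16
  row 2: a1 a2 b23 a4 a5 a6
  row 3: b31 a2 b33 a4 b35 b36
No row becomes fully distinguished — the join is lossy.

No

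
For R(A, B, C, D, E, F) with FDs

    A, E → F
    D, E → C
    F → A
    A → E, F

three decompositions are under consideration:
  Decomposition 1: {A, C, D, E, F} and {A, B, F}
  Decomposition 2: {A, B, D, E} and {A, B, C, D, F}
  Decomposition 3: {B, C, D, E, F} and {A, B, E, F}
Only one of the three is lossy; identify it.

Decomposition 1: common = {A, F}, closure = {A, E, F} → lossy.
Decomposition 2: common = {A, B, D}, closure = {A, B, C, D, E, F} → lossless.
Decomposition 3: common = {B, E, F}, closure = {A, B, E, F} → lossless.

Decomposition 1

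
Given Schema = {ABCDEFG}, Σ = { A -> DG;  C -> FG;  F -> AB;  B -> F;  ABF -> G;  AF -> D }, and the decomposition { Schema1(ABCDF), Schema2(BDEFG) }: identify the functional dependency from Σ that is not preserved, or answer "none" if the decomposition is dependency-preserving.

Check A → DG: no single fragment contains all of {ADG}, and the restricted closure of {A} across the fragments never reaches {DG}.
C → FG is preserved.
F → AB is preserved.
B → F is preserved.
ABF → G is preserved.
AF → D is preserved.

A -> DG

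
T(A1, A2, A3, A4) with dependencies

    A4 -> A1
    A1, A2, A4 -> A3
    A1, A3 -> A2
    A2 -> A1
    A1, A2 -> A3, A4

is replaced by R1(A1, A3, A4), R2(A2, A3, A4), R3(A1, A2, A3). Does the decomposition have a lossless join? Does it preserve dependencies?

lossless and dependency-preserving

Lossless test (chase): Rows 1 and 2 agree on A4; apply A4→A1 and equate their A1 entries. Rows 1 and 2 agree on A1, A3; apply A1, A3→A2 and equate their A2 entries. Rows 1 and 3 agree on A1, A2; apply A1, A2→A3, A4 and equate their A3, A4 entries. Row 1 is now all distinguished symbols — the join is lossless.
Dependency preservation: A1, A2, A4 → A3; A1, A2 → A3, A4 are not contained in any single fragment, but the restricted closure of each left-hand side across the fragments still reaches the right-hand side; the remaining FDs each lie inside some fragment. All dependencies are preserved.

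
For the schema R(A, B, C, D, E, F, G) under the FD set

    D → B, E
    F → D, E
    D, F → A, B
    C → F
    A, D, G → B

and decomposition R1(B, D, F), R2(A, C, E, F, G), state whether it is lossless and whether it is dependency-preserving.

lossless but not dependency-preserving

Lossless test: (F)⁺ = {A, B, D, E, F}, which contains all of one fragment — lossless.
Dependency preservation: the restricted closure of {D} across the fragments never reaches {B, E}, so D → B, E cannot be enforced without a join — not preserved.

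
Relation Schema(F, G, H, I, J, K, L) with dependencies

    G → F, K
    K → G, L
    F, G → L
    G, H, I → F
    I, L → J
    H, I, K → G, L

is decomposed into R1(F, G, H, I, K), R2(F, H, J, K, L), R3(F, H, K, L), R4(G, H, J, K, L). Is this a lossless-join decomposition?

No

Chase test. Columns are F, G, H, I, J, K, L; row i has aⱼ where attribute j ∈ Ri, else bᵢⱼ.
Initial tableau (one row per fragment):
  row 1: a1 a2 a3 a4 b15 a6 b17
  row 2: a1 b22 a3 b24 a5 a6 a7
  row 3: a1 b32 a3 b34 b35 a6 a7
  row 4: b41 a2 a3 b44 a5 a6 a7
Rows 1 and 4 agree on G; apply G→F, K and equate their F, K entries.
Rows 1 and 2 agree on K; apply K→G, L and equate their G, L entries.
Rows 1 and 3 agree on K; apply K→G, L and equate their G, L entries.
No row becomes fully distinguished — the join is lossy.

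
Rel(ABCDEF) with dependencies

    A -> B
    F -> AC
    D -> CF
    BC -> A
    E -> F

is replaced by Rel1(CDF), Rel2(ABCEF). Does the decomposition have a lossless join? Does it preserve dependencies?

Lossless test: (CF)⁺ = {ABCF}, which is a superkey of neither fragment — lossy.
Dependency preservation: every FD's attributes lie within a single fragment, so each can be enforced locally — preserved.

lossy but dependency-preserving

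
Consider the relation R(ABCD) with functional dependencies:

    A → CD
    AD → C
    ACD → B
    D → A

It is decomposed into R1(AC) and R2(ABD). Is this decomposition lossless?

Common attributes: R1 ∩ R2 = {A}.
Closure of {A}: A → CD applies, adding CD; ACD → B applies, adding B. So (A)⁺ = {ABCD}.
This closure contains every attribute of R1, so R1 ∩ R2 → R1. The join is lossless.

Yes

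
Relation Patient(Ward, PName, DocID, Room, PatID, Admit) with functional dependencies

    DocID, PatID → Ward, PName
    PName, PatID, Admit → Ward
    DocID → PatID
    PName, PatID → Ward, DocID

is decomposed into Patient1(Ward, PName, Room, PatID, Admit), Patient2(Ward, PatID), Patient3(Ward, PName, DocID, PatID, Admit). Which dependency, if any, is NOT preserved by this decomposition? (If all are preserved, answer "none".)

none

DocID, PatID → Ward, PName lies within Patient3.
PName, PatID, Admit → Ward lies within Patient1.
DocID → PatID lies within Patient3.
PName, PatID → Ward, DocID lies within Patient3.
Every dependency is enforceable on the fragments, so the decomposition is dependency-preserving.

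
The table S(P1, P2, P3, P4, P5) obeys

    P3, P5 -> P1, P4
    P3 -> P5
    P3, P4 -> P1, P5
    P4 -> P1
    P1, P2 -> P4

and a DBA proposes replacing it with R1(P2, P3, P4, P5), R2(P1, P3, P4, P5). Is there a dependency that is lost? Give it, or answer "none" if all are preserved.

P1, P2 -> P4

Check P1, P2 → P4: no single fragment contains all of {P1, P2, P4}, and the restricted closure of {P1, P2} across the fragments never reaches {P4}.
P3, P5 → P1, P4 is preserved.
P3 → P5 is preserved.
P3, P4 → P1, P5 is preserved.
P4 → P1 is preserved.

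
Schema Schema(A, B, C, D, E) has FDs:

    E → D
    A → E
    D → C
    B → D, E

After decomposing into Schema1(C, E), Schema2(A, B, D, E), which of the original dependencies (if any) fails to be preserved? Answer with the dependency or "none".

Check D → C: no single fragment contains all of {C, D}, and the restricted closure of {D} across the fragments never reaches {C}.
E → D is preserved.
A → E is preserved.
B → D, E is preserved.

D → C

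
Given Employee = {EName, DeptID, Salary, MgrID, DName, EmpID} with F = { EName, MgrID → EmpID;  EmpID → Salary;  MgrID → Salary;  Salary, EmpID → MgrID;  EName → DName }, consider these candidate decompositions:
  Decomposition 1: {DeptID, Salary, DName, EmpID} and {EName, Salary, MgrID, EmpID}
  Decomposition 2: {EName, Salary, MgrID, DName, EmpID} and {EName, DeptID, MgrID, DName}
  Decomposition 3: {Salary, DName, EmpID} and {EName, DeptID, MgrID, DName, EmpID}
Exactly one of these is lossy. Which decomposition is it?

Decomposition 1

Decomposition 1: common = {Salary, EmpID}, closure = {Salary, MgrID, EmpID} → lossy.
Decomposition 2: common = {EName, MgrID, DName}, closure = {EName, Salary, MgrID, DName, EmpID} → lossless.
Decomposition 3: common = {DName, EmpID}, closure = {Salary, MgrID, DName, EmpID} → lossless.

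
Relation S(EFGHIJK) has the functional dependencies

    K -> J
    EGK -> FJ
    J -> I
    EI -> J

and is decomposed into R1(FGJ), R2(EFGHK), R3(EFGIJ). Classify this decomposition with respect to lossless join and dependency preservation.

Lossless test (chase): Rows 1 and 3 agree on J; apply J→I and equate their I entries. No row becomes fully distinguished — the join is lossy.
Dependency preservation: the restricted closure of {K} across the fragments never reaches {J}, so K → J cannot be enforced without a join — not preserved.

lossy and not dependency-preserving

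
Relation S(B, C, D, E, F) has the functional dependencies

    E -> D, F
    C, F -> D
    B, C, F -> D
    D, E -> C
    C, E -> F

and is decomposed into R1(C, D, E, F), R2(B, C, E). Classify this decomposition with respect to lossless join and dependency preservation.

lossless and dependency-preserving

Lossless test: (C, E)⁺ = {C, D, E, F}, which contains all of one fragment — lossless.
Dependency preservation: B, C, F → D is not contained in any single fragment, but the restricted closure of its left-hand side across the fragments still reaches the right-hand side; the remaining FDs each lie inside some fragment. All dependencies are preserved.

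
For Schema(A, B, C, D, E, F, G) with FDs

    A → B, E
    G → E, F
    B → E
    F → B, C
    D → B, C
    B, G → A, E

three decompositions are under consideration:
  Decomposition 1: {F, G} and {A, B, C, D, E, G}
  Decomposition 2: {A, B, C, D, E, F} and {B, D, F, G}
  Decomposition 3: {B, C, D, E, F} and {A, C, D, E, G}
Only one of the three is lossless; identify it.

Decomposition 1

Decomposition 1: common = {G}, closure = {A, B, C, E, F, G} → lossless.
Decomposition 2: common = {B, D, F}, closure = {B, C, D, E, F} → lossy.
Decomposition 3: common = {C, D, E}, closure = {B, C, D, E} → lossy.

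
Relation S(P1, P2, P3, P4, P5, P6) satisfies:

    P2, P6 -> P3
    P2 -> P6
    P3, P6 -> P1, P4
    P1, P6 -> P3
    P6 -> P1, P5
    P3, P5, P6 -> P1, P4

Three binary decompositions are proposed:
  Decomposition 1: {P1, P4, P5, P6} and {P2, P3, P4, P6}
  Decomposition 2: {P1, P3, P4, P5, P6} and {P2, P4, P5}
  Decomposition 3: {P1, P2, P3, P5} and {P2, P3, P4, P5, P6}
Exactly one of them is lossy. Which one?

Decomposition 1: common = {P4, P6}, closure = {P1, P3, P4, P5, P6} → lossless.
Decomposition 2: common = {P4, P5}, closure = {P4, P5} → lossy.
Decomposition 3: common = {P2, P3, P5}, closure = {P1, P2, P3, P4, P5, P6} → lossless.

Decomposition 2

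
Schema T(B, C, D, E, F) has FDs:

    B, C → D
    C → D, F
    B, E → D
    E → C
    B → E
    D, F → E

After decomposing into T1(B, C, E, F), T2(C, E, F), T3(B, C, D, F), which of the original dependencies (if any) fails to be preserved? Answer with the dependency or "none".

B, C → D lies within T3.
C → D, F lies within T3.
B, E → D: restricted closure across fragments reaches D.
E → C lies within T1.
B → E lies within T1.
D, F → E: restricted closure across fragments reaches E.
Every dependency is enforceable on the fragments, so the decomposition is dependency-preserving.

none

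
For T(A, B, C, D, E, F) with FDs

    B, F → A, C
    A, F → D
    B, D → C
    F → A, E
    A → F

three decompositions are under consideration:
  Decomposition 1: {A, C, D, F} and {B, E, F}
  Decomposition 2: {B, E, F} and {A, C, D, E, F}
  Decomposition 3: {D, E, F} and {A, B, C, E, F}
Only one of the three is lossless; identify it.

Decomposition 1: common = {F}, closure = {A, D, E, F} → lossy.
Decomposition 2: common = {E, F}, closure = {A, D, E, F} → lossy.
Decomposition 3: common = {E, F}, closure = {A, D, E, F} → lossless.

Decomposition 3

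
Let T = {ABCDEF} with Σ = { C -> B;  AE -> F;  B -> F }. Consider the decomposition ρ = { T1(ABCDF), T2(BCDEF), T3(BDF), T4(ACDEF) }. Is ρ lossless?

Chase test. Columns are ABCDEF; row i has aⱼ where attribute j ∈ Ti, else bᵢⱼ.
Initial tableau (one row per fragment):
  row 1: a1 a2 a3 a4 b15 a6
  row 2: b21 a2 a3 a4 a5 a6
  row 3: b31 a2 b33 a4 b35 a6
  row 4: a1 b42 a3 a4 a5 a6
Rows 1 and 4 agree on C; apply C→B and equate their B entries.
Row 4 is now all distinguished symbols — the join is lossless.

Yes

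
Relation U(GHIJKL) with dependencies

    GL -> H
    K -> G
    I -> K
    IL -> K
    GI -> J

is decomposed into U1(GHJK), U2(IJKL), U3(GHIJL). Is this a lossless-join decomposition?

Chase test. Columns are GHIJKL; row i has aⱼ where attribute j ∈ Ui, else bᵢⱼ.
Initial tableau (one row per fragment):
  row 1: a1 a2 b13 a4 a5 b16
  row 2: b21 b22 a3 a4 a5 a6
  row 3: a1 a2 a3 a4 b35 a6
Rows 1 and 2 agree on K; apply K→G and equate their G entries.
Rows 2 and 3 agree on I; apply I→K and equate their K entries.
Rows 2 and 3 agree on GL; apply GL→H and equate their H entries.
Row 2 is now all distinguished symbols — the join is lossless.

Yes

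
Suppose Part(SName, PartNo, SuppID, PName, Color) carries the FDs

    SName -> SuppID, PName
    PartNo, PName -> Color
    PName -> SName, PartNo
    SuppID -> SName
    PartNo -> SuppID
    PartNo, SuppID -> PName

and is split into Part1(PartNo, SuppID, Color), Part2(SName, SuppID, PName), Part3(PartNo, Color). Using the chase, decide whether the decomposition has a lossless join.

Yes

Chase test. Columns are SName, PartNo, SuppID, PName, Color; row i has aⱼ where attribute j ∈ Parti, else bᵢⱼ.
Initial tableau (one row per fragment):
  row 1: b11 a2 a3 b14 a5
  row 2: a1 b22 a3 a4 b25
  row 3: b31 a2 b33 b34 a5
Rows 1 and 2 agree on SuppID; apply SuppID→SName and equate their SName entries.
Rows 1 and 3 agree on PartNo; apply PartNo→SuppID and equate their SuppID entries.
Rows 1 and 3 agree on PartNo, SuppID; apply PartNo, SuppID→PName and equate their PName entries.
Rows 1 and 2 agree on SName; apply SName→SuppID, PName and equate their SuppID, PName entries.
Rows 1 and 2 agree on PName; apply PName→SName, PartNo and equate their SName, PartNo entries.
Rows 1 and 3 agree on PName; apply PName→SName, PartNo and equate their SName, PartNo entries.
Rows 1 and 2 agree on PartNo, PName; apply PartNo, PName→Color and equate their Color entries.
Row 1 is now all distinguished symbols — the join is lossless.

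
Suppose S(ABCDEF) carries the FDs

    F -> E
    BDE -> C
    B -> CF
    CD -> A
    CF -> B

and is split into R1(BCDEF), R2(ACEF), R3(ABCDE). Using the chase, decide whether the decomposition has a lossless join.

Chase test. Columns are ABCDEF; row i has aⱼ where attribute j ∈ Ri, else bᵢⱼ.
Initial tableau (one row per fragment):
  row 1: b11 a2 a3 a4 a5 a6
  row 2: a1 b22 a3 b24 a5 a6
  row 3: a1 a2 a3 a4 a5 b36
Rows 1 and 3 agree on B; apply B→CF and equate their CF entries.
Rows 1 and 3 agree on CD; apply CD→A and equate their A entries.
Rows 1 and 2 agree on CF; apply CF→B and equate their B entries.
Row 1 is now all distinguished symbols — the join is lossless.

Yes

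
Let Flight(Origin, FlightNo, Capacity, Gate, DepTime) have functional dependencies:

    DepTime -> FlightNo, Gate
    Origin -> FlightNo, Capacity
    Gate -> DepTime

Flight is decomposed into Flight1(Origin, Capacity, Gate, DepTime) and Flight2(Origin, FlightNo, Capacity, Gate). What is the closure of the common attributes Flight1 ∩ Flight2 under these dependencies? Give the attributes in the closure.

Origin, FlightNo, Capacity, Gate, DepTime

Flight1 ∩ Flight2 = {Origin, Capacity, Gate}.
Origin → FlightNo, Capacity applies, adding FlightNo
Gate → DepTime applies, adding DepTime
Closure: {Origin, FlightNo, Capacity, Gate, DepTime}.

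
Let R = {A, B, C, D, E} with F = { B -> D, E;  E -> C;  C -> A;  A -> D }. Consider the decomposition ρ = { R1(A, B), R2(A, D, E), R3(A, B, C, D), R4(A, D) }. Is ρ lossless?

Chase test. Columns are A, B, C, D, E; row i has aⱼ where attribute j ∈ Ri, else bᵢⱼ.
Initial tableau (one row per fragment):
  row 1: a1 a2 b13 b14 b15
  row 2: a1 b22 b23 a4 a5
  row 3: a1 a2 a3 a4 b35
  row 4: a1 b42 b43 a4 b45
Rows 1 and 3 agree on B; apply B→D, E and equate their D, E entries.
Rows 1 and 3 agree on E; apply E→C and equate their C entries.
No row becomes fully distinguished — the join is lossy.

No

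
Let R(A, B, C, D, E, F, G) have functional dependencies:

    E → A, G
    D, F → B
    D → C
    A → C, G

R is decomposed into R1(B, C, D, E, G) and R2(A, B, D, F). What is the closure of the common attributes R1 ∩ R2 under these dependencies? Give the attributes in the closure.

B, C, D

R1 ∩ R2 = {B, D}.
D → C applies, adding C
Closure: {B, C, D}.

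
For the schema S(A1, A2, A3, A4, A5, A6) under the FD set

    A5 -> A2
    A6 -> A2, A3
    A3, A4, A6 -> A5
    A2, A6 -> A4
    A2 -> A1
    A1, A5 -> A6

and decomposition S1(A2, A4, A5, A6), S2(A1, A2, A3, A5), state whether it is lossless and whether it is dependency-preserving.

lossless and dependency-preserving

Lossless test: (A2, A5)⁺ = {A1, A2, A3, A4, A5, A6}, which contains all of one fragment — lossless.
Dependency preservation: A6 → A2, A3; A3, A4, A6 → A5; A1, A5 → A6 are not contained in any single fragment, but the restricted closure of each left-hand side across the fragments still reaches the right-hand side; the remaining FDs each lie inside some fragment. All dependencies are preserved.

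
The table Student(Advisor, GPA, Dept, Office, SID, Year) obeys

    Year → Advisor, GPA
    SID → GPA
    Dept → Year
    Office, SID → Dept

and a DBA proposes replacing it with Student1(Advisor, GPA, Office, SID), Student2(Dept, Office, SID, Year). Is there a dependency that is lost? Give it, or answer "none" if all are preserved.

Check Year → Advisor, GPA: no single fragment contains all of {Advisor, GPA, Year}, and the restricted closure of {Year} across the fragments never reaches {Advisor, GPA}.
SID → GPA is preserved.
Dept → Year is preserved.
Office, SID → Dept is preserved.

Year → Advisor, GPA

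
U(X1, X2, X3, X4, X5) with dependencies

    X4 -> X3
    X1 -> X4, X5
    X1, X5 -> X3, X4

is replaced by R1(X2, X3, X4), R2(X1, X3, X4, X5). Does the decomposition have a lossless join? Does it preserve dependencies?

lossy but dependency-preserving

Lossless test: (X3, X4)⁺ = {X3, X4}, which is a superkey of neither fragment — lossy.
Dependency preservation: every FD's attributes lie within a single fragment, so each can be enforced locally — preserved.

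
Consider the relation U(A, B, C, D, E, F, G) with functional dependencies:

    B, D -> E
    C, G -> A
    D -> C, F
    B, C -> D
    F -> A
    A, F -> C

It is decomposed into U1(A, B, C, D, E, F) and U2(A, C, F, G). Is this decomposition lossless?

Common attributes: U1 ∩ U2 = {A, C, F}.
No dependency enlarges {A, C, F}, so (A, C, F)⁺ = {A, C, F}.
The closure contains neither all of U1 = {A, B, C, D, E, F} nor all of U2 = {A, C, F, G}, so the common attributes are not a superkey of either fragment. The join is lossy.

No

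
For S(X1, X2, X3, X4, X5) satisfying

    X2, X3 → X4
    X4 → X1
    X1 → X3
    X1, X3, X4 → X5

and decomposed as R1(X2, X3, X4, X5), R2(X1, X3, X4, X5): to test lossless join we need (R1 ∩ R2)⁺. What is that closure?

X1, X3, X4, X5

R1 ∩ R2 = {X3, X4, X5}.
X4 → X1 applies, adding X1
Closure: {X1, X3, X4, X5}.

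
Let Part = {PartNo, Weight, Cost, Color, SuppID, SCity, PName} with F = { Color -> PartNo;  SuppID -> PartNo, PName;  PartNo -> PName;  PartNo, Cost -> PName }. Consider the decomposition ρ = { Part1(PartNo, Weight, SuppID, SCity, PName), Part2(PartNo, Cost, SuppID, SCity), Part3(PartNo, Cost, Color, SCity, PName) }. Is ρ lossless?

Chase test. Columns are PartNo, Weight, Cost, Color, SuppID, SCity, PName; row i has aⱼ where attribute j ∈ Parti, else bᵢⱼ.
Initial tableau (one row per fragment):
  row 1: a1 a2 b13 b14 a5 a6 a7
  row 2: a1 b22 a3 b24 a5 a6 b27
  row 3: a1 b32 a3 a4 b35 a6 a7
Rows 1 and 2 agree on SuppID; apply SuppID→PartNo, PName and equate their PartNo, PName entries.
No row becomes fully distinguished — the join is lossy.

No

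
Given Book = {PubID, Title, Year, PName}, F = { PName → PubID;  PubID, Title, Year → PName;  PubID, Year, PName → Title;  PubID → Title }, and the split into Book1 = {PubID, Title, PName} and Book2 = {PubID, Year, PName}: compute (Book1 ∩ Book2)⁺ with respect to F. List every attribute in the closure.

Book1 ∩ Book2 = {PubID, PName}.
PubID → Title applies, adding Title
Closure: {PubID, Title, PName}.

PubID, Title, PName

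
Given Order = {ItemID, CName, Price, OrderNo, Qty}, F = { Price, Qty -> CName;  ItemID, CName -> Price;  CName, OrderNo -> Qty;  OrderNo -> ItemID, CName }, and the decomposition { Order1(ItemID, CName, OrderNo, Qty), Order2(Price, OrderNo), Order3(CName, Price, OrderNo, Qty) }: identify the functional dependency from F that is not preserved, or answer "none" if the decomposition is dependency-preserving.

Check ItemID, CName → Price: no single fragment contains all of {ItemID, CName, Price}, and the restricted closure of {ItemID, CName} across the fragments never reaches {Price}.
Price, Qty → CName is preserved.
CName, OrderNo → Qty is preserved.
OrderNo → ItemID, CName is preserved.

ItemID, CName -> Price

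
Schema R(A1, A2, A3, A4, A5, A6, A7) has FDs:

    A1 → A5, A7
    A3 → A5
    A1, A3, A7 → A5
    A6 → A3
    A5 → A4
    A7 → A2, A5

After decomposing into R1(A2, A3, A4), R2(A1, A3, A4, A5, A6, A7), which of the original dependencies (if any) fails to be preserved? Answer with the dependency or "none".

Check A7 → A2, A5: no single fragment contains all of {A2, A5, A7}, and the restricted closure of {A7} across the fragments never reaches {A2, A5}.
A1 → A5, A7 is preserved.
A3 → A5 is preserved.
A1, A3, A7 → A5 is preserved.
A6 → A3 is preserved.
A5 → A4 is preserved.

A7 → A2, A5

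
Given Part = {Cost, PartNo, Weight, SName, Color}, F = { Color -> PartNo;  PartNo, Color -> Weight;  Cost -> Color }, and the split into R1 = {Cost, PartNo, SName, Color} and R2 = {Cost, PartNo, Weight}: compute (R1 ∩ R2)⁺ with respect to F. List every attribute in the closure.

R1 ∩ R2 = {Cost, PartNo}.
Cost → Color applies, adding Color
PartNo, Color → Weight applies, adding Weight
Closure: {Cost, PartNo, Weight, Color}.

Cost, PartNo, Weight, Color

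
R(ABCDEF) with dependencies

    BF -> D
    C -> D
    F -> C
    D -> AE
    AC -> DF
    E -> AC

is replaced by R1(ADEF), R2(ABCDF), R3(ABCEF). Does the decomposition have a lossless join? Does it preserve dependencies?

Lossless test (chase): Rows 2 and 3 agree on BF; apply BF→D and equate their D entries. Rows 1 and 2 agree on F; apply F→C and equate their C entries. Rows 1 and 2 agree on D; apply D→AE and equate their AE entries. Row 2 is now all distinguished symbols — the join is lossless.
Dependency preservation: every FD's attributes lie within a single fragment, so each can be enforced locally — preserved.

lossless and dependency-preserving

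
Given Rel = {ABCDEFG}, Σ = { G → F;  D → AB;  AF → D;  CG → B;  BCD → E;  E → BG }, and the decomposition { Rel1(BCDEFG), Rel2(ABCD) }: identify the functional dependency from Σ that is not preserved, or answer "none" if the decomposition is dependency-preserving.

AF → D

Check AF → D: no single fragment contains all of {ADF}, and the restricted closure of {AF} across the fragments never reaches {D}.
G → F is preserved.
D → AB is preserved.
CG → B is preserved.
BCD → E is preserved.
E → BG is preserved.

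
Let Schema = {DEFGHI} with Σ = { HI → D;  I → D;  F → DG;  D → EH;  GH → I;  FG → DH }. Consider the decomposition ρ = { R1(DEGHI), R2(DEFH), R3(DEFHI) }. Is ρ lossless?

Chase test. Columns are DEFGHI; row i has aⱼ where attribute j ∈ Ri, else bᵢⱼ.
Initial tableau (one row per fragment):
  row 1: a1 a2 b13 a4 a5 a6
  row 2: a1 a2 a3 b24 a5 b26
  row 3: a1 a2 a3 b34 a5 a6
Rows 2 and 3 agree on F; apply F→DG and equate their DG entries.
Rows 2 and 3 agree on GH; apply GH→I and equate their I entries.
No row becomes fully distinguished — the join is lossy.

No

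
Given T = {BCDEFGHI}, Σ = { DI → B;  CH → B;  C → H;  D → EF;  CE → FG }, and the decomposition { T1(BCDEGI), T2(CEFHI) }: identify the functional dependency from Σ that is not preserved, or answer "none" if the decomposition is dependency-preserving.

Check D → EF: no single fragment contains all of {DEF}, and the restricted closure of {D} across the fragments never reaches {EF}.
DI → B is preserved.
CH → B is preserved.
C → H is preserved.
CE → FG is preserved.

D → EF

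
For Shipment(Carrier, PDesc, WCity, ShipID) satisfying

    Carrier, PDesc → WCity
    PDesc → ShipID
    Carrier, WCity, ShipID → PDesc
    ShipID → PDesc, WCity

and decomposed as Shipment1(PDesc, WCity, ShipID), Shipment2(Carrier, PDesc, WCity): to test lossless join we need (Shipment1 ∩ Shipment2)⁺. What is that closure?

Shipment1 ∩ Shipment2 = {PDesc, WCity}.
PDesc → ShipID applies, adding ShipID
Closure: {PDesc, WCity, ShipID}.

PDesc, WCity, ShipID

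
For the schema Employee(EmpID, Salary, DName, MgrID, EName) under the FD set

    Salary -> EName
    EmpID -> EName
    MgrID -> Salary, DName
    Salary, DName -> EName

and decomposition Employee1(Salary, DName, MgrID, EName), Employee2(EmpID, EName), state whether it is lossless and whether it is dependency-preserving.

lossy but dependency-preserving

Lossless test: (EName)⁺ = {EName}, which is a superkey of neither fragment — lossy.
Dependency preservation: every FD's attributes lie within a single fragment, so each can be enforced locally — preserved.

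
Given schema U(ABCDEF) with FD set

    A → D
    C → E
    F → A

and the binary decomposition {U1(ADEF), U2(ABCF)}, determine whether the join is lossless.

Common attributes: U1 ∩ U2 = {AF}.
Closure of {AF}: A → D applies, adding D. So (AF)⁺ = {ADF}.
The closure contains neither all of U1 = {ADEF} nor all of U2 = {ABCF}, so the common attributes are not a superkey of either fragment. The join is lossy.

No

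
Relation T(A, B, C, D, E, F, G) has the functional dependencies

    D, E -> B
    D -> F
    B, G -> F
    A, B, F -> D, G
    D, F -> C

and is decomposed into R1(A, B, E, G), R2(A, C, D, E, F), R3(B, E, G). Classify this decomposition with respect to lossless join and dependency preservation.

lossy and not dependency-preserving

Lossless test (chase): Rows 1 and 3 agree on B, G; apply B, G→F and equate their F entries. No row becomes fully distinguished — the join is lossy.
Dependency preservation: the restricted closure of {D, E} across the fragments never reaches {B}, so D, E → B cannot be enforced without a join — not preserved.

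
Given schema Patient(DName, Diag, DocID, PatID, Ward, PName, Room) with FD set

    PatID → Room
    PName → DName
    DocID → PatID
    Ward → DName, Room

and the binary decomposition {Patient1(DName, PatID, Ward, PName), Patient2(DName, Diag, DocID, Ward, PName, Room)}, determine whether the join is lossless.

Common attributes: Patient1 ∩ Patient2 = {DName, Ward, PName}.
Closure of {DName, Ward, PName}: Ward → DName, Room applies, adding Room. So (DName, Ward, PName)⁺ = {DName, Ward, PName, Room}.
The closure contains neither all of Patient1 = {DName, PatID, Ward, PName} nor all of Patient2 = {DName, Diag, DocID, Ward, PName, Room}, so the common attributes are not a superkey of either fragment. The join is lossy.

No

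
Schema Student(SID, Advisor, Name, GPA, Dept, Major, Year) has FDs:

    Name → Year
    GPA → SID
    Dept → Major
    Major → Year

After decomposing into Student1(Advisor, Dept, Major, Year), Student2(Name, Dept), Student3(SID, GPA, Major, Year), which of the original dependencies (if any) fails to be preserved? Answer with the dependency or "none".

Check Name → Year: no single fragment contains all of {Name, Year}, and the restricted closure of {Name} across the fragments never reaches {Year}.
GPA → SID is preserved.
Dept → Major is preserved.
Major → Year is preserved.

Name → Year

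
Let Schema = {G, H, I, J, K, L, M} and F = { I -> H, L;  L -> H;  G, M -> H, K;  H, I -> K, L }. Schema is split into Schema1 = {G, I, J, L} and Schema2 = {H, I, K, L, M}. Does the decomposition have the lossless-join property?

No

Common attributes: Schema1 ∩ Schema2 = {I, L}.
Closure of {I, L}: I → H, L applies, adding H; H, I → K, L applies, adding K. So (I, L)⁺ = {H, I, K, L}.
The closure contains neither all of Schema1 = {G, I, J, L} nor all of Schema2 = {H, I, K, L, M}, so the common attributes are not a superkey of either fragment. The join is lossy.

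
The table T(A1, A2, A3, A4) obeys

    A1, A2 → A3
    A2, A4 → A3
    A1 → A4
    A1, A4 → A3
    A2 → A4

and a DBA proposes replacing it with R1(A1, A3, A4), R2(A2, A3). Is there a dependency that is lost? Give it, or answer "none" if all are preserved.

Check A2 → A4: no single fragment contains all of {A2, A4}, and the restricted closure of {A2} across the fragments never reaches {A4}.
A1, A2 → A3 is preserved.
A2, A4 → A3 is preserved.
A1 → A4 is preserved.
A1, A4 → A3 is preserved.

A2 → A4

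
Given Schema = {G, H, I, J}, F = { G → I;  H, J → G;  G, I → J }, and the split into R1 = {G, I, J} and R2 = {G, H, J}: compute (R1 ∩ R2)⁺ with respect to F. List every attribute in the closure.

G, I, J

R1 ∩ R2 = {G, J}.
G → I applies, adding I
Closure: {G, I, J}.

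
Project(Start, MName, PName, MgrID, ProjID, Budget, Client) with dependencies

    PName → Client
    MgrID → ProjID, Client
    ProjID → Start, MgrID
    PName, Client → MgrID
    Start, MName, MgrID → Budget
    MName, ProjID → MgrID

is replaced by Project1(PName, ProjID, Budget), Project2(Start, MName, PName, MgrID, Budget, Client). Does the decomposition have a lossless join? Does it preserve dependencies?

lossless but not dependency-preserving

Lossless test: (PName, Budget)⁺ = {Start, PName, MgrID, ProjID, Budget, Client}, which contains all of one fragment — lossless.
Dependency preservation: the restricted closure of {MgrID} across the fragments never reaches {ProjID, Client}, so MgrID → ProjID, Client cannot be enforced without a join — not preserved.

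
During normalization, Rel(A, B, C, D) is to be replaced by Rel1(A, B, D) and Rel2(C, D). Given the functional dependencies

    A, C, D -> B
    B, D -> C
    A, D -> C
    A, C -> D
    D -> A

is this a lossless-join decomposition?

Common attributes: Rel1 ∩ Rel2 = {D}.
Closure of {D}: D → A applies, adding A; A, D → C applies, adding C; A, C, D → B applies, adding B. So (D)⁺ = {A, B, C, D}.
This closure contains every attribute of Rel1, so Rel1 ∩ Rel2 → Rel1. The join is lossless.

Yes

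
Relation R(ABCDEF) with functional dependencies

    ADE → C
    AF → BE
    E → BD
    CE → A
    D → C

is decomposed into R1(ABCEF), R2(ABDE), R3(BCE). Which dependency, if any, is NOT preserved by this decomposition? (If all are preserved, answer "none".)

D → C

Check D → C: no single fragment contains all of {CD}, and the restricted closure of {D} across the fragments never reaches {C}.
ADE → C is preserved.
AF → BE is preserved.
E → BD is preserved.
CE → A is preserved.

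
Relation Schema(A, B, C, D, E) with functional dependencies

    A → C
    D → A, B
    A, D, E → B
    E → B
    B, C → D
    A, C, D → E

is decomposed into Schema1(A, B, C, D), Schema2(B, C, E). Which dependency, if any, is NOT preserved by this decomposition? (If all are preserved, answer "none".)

A → C lies within Schema1.
D → A, B lies within Schema1.
A, D, E → B: restricted closure across fragments reaches B.
E → B lies within Schema2.
B, C → D lies within Schema1.
A, C, D → E: restricted closure across fragments reaches E.
Every dependency is enforceable on the fragments, so the decomposition is dependency-preserving.

none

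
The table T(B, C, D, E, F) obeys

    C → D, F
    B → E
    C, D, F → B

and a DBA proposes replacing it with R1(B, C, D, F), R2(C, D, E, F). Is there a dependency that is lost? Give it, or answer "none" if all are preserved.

B → E

Check B → E: no single fragment contains all of {B, E}, and the restricted closure of {B} across the fragments never reaches {E}.
C → D, F is preserved.
C, D, F → B is preserved.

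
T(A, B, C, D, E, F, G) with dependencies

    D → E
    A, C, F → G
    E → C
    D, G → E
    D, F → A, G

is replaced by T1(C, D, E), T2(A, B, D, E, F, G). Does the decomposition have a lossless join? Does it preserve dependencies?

Lossless test: (D, E)⁺ = {C, D, E}, which contains all of one fragment — lossless.
Dependency preservation: the restricted closure of {A, C, F} across the fragments never reaches {G}, so A, C, F → G cannot be enforced without a join — not preserved.

lossless but not dependency-preserving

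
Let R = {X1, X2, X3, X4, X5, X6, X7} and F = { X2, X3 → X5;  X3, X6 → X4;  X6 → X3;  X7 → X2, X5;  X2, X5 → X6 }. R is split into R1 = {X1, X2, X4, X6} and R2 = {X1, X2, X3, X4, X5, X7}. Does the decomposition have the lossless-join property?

No

Common attributes: R1 ∩ R2 = {X1, X2, X4}.
No dependency enlarges {X1, X2, X4}, so (X1, X2, X4)⁺ = {X1, X2, X4}.
The closure contains neither all of R1 = {X1, X2, X4, X6} nor all of R2 = {X1, X2, X3, X4, X5, X7}, so the common attributes are not a superkey of either fragment. The join is lossy.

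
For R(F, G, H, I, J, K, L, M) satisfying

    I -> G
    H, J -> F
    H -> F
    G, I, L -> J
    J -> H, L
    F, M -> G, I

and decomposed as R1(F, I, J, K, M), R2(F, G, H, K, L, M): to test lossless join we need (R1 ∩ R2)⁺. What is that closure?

R1 ∩ R2 = {F, K, M}.
F, M → G, I applies, adding G, I
Closure: {F, G, I, K, M}.

F, G, I, K, M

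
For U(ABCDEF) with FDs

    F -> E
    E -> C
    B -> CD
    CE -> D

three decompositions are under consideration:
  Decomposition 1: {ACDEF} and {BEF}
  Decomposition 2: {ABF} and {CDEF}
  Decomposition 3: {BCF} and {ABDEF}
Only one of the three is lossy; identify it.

Decomposition 1: common = {EF}, closure = {CDEF} → lossy.
Decomposition 2: common = {F}, closure = {CDEF} → lossless.
Decomposition 3: common = {BF}, closure = {BCDEF} → lossless.

Decomposition 1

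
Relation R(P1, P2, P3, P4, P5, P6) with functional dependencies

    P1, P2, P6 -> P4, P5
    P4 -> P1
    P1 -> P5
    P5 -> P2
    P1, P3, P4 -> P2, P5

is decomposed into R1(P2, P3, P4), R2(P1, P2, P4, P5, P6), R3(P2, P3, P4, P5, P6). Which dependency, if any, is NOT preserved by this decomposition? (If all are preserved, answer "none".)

none

P1, P2, P6 → P4, P5 lies within R2.
P4 → P1 lies within R2.
P1 → P5 lies within R2.
P5 → P2 lies within R2.
P1, P3, P4 → P2, P5: restricted closure across fragments reaches P2, P5.
Every dependency is enforceable on the fragments, so the decomposition is dependency-preserving.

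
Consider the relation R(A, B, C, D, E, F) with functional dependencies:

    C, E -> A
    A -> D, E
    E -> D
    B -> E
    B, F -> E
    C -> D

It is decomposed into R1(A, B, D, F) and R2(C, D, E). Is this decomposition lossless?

No

Common attributes: R1 ∩ R2 = {D}.
No dependency enlarges {D}, so (D)⁺ = {D}.
The closure contains neither all of R1 = {A, B, D, F} nor all of R2 = {C, D, E}, so the common attributes are not a superkey of either fragment. The join is lossy.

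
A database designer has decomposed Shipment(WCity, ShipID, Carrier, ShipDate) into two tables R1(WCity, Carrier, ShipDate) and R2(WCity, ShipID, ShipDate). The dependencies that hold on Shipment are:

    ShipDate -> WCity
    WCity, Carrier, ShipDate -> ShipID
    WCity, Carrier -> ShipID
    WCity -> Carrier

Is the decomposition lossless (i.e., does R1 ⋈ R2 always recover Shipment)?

Yes

Common attributes: R1 ∩ R2 = {WCity, ShipDate}.
Closure of {WCity, ShipDate}: WCity → Carrier applies, adding Carrier; WCity, Carrier, ShipDate → ShipID applies, adding ShipID. So (WCity, ShipDate)⁺ = {WCity, ShipID, Carrier, ShipDate}.
This closure contains every attribute of R1, so R1 ∩ R2 → R1. The join is lossless.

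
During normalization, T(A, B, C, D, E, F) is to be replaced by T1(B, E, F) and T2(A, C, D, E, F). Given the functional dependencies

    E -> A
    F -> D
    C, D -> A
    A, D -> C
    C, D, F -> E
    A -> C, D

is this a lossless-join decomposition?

Yes

Common attributes: T1 ∩ T2 = {E, F}.
Closure of {E, F}: E → A applies, adding A; F → D applies, adding D; A, D → C applies, adding C. So (E, F)⁺ = {A, C, D, E, F}.
This closure contains every attribute of T2, so T1 ∩ T2 → T2. The join is lossless.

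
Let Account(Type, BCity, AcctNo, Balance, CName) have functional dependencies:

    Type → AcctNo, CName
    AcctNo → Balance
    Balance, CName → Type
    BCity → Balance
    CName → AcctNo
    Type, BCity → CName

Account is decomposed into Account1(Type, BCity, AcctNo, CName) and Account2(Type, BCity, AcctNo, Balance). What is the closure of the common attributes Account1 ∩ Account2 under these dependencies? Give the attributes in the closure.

Type, BCity, AcctNo, Balance, CName

Account1 ∩ Account2 = {Type, BCity, AcctNo}.
Type → AcctNo, CName applies, adding CName
AcctNo → Balance applies, adding Balance
Closure: {Type, BCity, AcctNo, Balance, CName}.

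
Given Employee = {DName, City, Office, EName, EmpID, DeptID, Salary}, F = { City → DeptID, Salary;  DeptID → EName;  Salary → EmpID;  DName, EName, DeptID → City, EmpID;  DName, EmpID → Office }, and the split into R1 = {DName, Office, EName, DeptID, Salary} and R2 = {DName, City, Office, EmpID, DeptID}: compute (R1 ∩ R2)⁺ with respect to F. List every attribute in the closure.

DName, City, Office, EName, EmpID, DeptID, Salary

R1 ∩ R2 = {DName, Office, DeptID}.
DeptID → EName applies, adding EName
DName, EName, DeptID → City, EmpID applies, adding City, EmpID
City → DeptID, Salary applies, adding Salary
Closure: {DName, City, Office, EName, EmpID, DeptID, Salary}.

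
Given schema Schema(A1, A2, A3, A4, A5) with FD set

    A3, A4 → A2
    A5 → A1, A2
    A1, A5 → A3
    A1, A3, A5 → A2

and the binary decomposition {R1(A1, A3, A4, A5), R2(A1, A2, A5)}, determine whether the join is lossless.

Yes

Common attributes: R1 ∩ R2 = {A1, A5}.
Closure of {A1, A5}: A5 → A1, A2 applies, adding A2; A1, A5 → A3 applies, adding A3. So (A1, A5)⁺ = {A1, A2, A3, A5}.
This closure contains every attribute of R2, so R1 ∩ R2 → R2. The join is lossless.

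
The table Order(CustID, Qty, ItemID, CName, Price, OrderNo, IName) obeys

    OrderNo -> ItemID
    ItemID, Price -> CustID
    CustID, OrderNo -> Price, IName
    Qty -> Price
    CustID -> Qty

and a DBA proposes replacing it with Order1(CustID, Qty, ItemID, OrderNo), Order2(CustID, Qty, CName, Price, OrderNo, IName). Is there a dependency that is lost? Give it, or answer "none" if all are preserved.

Check ItemID, Price → CustID: no single fragment contains all of {CustID, ItemID, Price}, and the restricted closure of {ItemID, Price} across the fragments never reaches {CustID}.
OrderNo → ItemID is preserved.
CustID, OrderNo → Price, IName is preserved.
Qty → Price is preserved.
CustID → Qty is preserved.

ItemID, Price -> CustID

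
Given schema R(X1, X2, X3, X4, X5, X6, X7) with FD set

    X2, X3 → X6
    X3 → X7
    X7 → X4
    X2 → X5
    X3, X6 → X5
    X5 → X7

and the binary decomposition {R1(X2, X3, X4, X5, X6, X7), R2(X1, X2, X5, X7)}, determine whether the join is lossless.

Common attributes: R1 ∩ R2 = {X2, X5, X7}.
Closure of {X2, X5, X7}: X7 → X4 applies, adding X4. So (X2, X5, X7)⁺ = {X2, X4, X5, X7}.
The closure contains neither all of R1 = {X2, X3, X4, X5, X6, X7} nor all of R2 = {X1, X2, X5, X7}, so the common attributes are not a superkey of either fragment. The join is lossy.

No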